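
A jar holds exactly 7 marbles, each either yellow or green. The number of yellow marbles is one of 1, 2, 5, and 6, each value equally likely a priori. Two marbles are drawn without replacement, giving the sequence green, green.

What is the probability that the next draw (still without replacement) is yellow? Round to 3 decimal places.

0.308

Under each hypothesis, the probability of the observed sequence is: P(data | r = 1) = (6/7)(5/6) = 5/7; P(data | r = 2) = (5/7)(4/6) = 10/21; P(data | r = 5) = (2/7)(1/6) = 1/21; P(data | r = 6) = (1/7)(0/6) = 0.
Weighting by the prior gives 1/4 · 5/7 = 5/28, 1/4 · 10/21 = 5/42, 1/4 · 1/21 = 1/84, 1/4 · 0 = 0; these sum to 13/42.
Normalising, the posterior is P(r = 1 | data) = 15/26, P(r = 2 | data) = 5/13, P(r = 5 | data) = 1/26, P(r = 6 | data) = 0.
The predictive probability is P(yellow next | data) = (1/5)(15/26) + (2/5)(5/13) + (1)(1/26) = 4/13.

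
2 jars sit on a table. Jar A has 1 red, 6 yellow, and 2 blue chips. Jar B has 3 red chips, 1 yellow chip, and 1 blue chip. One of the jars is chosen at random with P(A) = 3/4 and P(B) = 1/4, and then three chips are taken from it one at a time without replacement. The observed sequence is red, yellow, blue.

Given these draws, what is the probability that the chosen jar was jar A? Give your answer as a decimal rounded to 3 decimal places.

Compute the likelihood of the observed sequence for each case: P(data | jar A) = (1/9)(6/8)(2/7) = 1/42; P(data | jar B) = (3/5)(1/4)(1/3) = 1/20.
The prior-weighted likelihoods are 3/4 · 1/42 = 1/56, 1/4 · 1/20 = 1/80; these sum to 17/560.
So P(jar A | data) = (1/56) / (17/560) = 10/17.

0.588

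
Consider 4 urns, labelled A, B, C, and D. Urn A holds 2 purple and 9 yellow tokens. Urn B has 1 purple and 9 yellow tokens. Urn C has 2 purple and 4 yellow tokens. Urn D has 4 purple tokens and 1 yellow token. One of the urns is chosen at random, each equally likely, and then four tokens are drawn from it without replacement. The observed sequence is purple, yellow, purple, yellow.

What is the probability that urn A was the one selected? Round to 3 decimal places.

Under each hypothesis, the probability of the observed sequence is: P(data | urn A) = (2/11)(9/10)(1/9)(8/8) = 1/55; P(data | urn B) = (1/10)(9/9)(0/8) = 0; P(data | urn C) = (2/6)(4/5)(1/4)(3/3) = 1/15; P(data | urn D) = (4/5)(1/4)(3/3)(0/2) = 0.
Multiplying each by its prior: 1/4 · 1/55 = 1/220, 1/4 · 0 = 0, 1/4 · 1/15 = 1/60, 1/4 · 0 = 0; these sum to 7/330.
So P(urn A | data) = (1/220) / (7/330) = 3/14.

0.214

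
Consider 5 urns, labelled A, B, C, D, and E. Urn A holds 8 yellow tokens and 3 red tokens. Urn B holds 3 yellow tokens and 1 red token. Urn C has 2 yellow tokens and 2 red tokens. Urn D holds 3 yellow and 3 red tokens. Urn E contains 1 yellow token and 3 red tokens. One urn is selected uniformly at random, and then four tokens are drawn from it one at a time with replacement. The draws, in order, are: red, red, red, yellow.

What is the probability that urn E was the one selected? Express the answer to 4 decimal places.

0.4105

The likelihood of the observed sequence under each hypothesis: P(data | urn A) = (3/11)(3/11)(3/11)(8/11) = 0.014753; P(data | urn B) = (1/4)(1/4)(1/4)(3/4) = 0.011719; P(data | urn C) = (2/4)(2/4)(2/4)(2/4) = 0.0625; P(data | urn D) = (3/6)(3/6)(3/6)(3/6) = 0.0625; P(data | urn E) = (3/4)(3/4)(3/4)(1/4) = 0.10547.
Multiplying each by its prior: 1/5 · 0.014753 = 0.0029506, 1/5 · 0.011719 = 0.0023437, 1/5 · 0.0625 = 0.0125, 1/5 · 0.0625 = 0.0125, 1/5 · 0.10547 = 0.021094; with total 0.051388.
By Bayes' rule, P(urn E | data) = (0.021094) / (0.051388) = 0.41048.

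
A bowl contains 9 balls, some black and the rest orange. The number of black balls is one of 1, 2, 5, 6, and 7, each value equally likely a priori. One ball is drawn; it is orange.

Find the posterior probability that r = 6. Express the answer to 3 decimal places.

0.125

For each hypothesis, P(data | H) works out to: P(data | r = 1) = (8/9) = 8/9; P(data | r = 2) = (7/9) = 7/9; P(data | r = 5) = (4/9) = 4/9; P(data | r = 6) = (3/9) = 1/3; P(data | r = 7) = (2/9) = 2/9.
The prior-weighted likelihoods are 1/5 · 8/9 = 8/45, 1/5 · 7/9 = 7/45, 1/5 · 4/9 = 4/45, 1/5 · 1/3 = 1/15, 1/5 · 2/9 = 2/45; these sum to 8/15.
By Bayes' rule, P(r = 6 | data) = (1/15) / (8/15) = 1/8.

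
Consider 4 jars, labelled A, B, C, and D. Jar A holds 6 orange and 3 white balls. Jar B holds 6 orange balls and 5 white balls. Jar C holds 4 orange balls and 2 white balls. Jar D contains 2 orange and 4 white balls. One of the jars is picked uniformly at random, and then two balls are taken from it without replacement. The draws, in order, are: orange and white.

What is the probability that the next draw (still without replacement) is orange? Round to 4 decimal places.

0.5651

Compute the likelihood of the observed sequence for each case: P(data | jar A) = (6/9)(3/8) = 0.25; P(data | jar B) = (6/11)(5/10) = 0.27273; P(data | jar C) = (4/6)(2/5) = 0.26667; P(data | jar D) = (2/6)(4/5) = 0.26667.
Multiplying each by its prior: 1/4 · 0.25 = 0.0625, 1/4 · 0.27273 = 0.068182, 1/4 · 0.26667 = 0.066667, 1/4 · 0.26667 = 0.066667; with total 0.26402.
Dividing through by the total gives posterior P(jar A | data) = 0.23673, P(jar B | data) = 0.25825, P(jar C | data) = 0.25251, P(jar D | data) = 0.25251.
So P(orange next | data) = Σ P(orange next | H) P(H | data) = (5/7)(0.23673) + (5/9)(0.25825) + (3/4)(0.25251) + (1/4)(0.25251) = 0.56507.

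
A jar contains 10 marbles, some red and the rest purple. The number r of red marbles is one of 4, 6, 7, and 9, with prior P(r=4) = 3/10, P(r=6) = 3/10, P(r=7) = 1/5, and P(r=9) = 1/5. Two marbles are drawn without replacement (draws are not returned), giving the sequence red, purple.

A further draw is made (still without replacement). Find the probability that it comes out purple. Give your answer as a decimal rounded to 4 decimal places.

Under each hypothesis, the probability of the observed sequence is: P(data | r = 4) = (4/10)(6/9) = 4/15; P(data | r = 6) = (6/10)(4/9) = 4/15; P(data | r = 7) = (7/10)(3/9) = 7/30; P(data | r = 9) = (9/10)(1/9) = 1/10.
The prior-weighted likelihoods are 3/10 · 4/15 = 2/25, 3/10 · 4/15 = 2/25, 1/5 · 7/30 = 7/150, 1/5 · 1/10 = 1/50; summing to 17/75.
Normalising, the posterior is P(r = 4 | data) = 6/17, P(r = 6 | data) = 6/17, P(r = 7 | data) = 7/34, P(r = 9 | data) = 3/34.
The predictive probability is P(purple next | data) = (5/8)(6/17) + (3/8)(6/17) + (1/4)(7/34) + (0)(3/34) = 55/136.

0.4044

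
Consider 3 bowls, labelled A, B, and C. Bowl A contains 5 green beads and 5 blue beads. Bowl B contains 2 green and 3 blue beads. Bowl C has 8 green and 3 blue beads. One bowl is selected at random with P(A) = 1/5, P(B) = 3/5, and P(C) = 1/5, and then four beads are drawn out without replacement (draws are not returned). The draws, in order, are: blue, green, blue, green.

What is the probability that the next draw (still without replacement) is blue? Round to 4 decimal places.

0.8197

Under each hypothesis, the probability of the observed sequence is: P(data | bowl A) = (5/10)(5/9)(4/8)(4/7) = 0.079365; P(data | bowl B) = (3/5)(2/4)(2/3)(1/2) = 0.1; P(data | bowl C) = (3/11)(8/10)(2/9)(7/8) = 0.042424.
The prior-weighted likelihoods are 1/5 · 0.079365 = 0.015873, 3/5 · 0.1 = 0.06, 1/5 · 0.042424 = 0.0084848; these sum to 0.084358.
Dividing through by the total gives posterior P(bowl A | data) = 0.18816, P(bowl B | data) = 0.71126, P(bowl C | data) = 0.10058.
So P(blue next | data) = Σ P(blue next | H) P(H | data) = (1/2)(0.18816) + (1)(0.71126) + (1/7)(0.10058) = 0.81971.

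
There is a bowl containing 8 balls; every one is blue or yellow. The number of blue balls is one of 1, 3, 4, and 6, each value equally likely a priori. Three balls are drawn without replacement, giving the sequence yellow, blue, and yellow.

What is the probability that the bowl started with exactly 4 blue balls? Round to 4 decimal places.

For each hypothesis, P(data | H) works out to: P(data | r = 1) = (7/8)(1/7)(6/6) = 1/8; P(data | r = 3) = (5/8)(3/7)(4/6) = 5/28; P(data | r = 4) = (4/8)(4/7)(3/6) = 1/7; P(data | r = 6) = (2/8)(6/7)(1/6) = 1/28.
Multiplying each by its prior: 1/4 · 1/8 = 1/32, 1/4 · 5/28 = 5/112, 1/4 · 1/7 = 1/28, 1/4 · 1/28 = 1/112; with total 27/224.
So P(r = 4 | data) = (1/28) / (27/224) = 8/27.

0.2963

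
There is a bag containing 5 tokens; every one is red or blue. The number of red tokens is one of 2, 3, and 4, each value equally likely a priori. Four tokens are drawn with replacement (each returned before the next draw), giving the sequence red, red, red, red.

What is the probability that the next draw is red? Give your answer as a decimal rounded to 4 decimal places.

Compute the likelihood of the observed sequence for each case: P(data | r = 2) = (2/5)(2/5)(2/5)(2/5) = 0.0256; P(data | r = 3) = (3/5)(3/5)(3/5)(3/5) = 0.1296; P(data | r = 4) = (4/5)(4/5)(4/5)(4/5) = 0.4096.
The prior-weighted likelihoods are 1/3 · 0.0256 = 0.0085333, 1/3 · 0.1296 = 0.0432, 1/3 · 0.4096 = 0.13653; these sum to 0.18827.
Dividing through by the total gives posterior P(r = 2 | data) = 0.045326, P(r = 3 | data) = 0.22946, P(r = 4 | data) = 0.72521.
The predictive probability is P(red next | data) = (2/5)(0.045326) + (3/5)(0.22946) + (4/5)(0.72521) = 0.73598.

0.7360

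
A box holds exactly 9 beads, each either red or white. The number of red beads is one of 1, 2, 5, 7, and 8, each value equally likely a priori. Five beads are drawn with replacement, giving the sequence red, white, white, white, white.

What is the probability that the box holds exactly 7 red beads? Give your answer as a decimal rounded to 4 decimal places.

0.0109

For each hypothesis, P(data | H) works out to: P(data | r = 1) = (1/9)(8/9)(8/9)(8/9)(8/9) = 0.069366; P(data | r = 2) = (2/9)(7/9)(7/9)(7/9)(7/9) = 0.081322; P(data | r = 5) = (5/9)(4/9)(4/9)(4/9)(4/9) = 0.021677; P(data | r = 7) = (7/9)(2/9)(2/9)(2/9)(2/9) = 0.0018967; P(data | r = 8) = (8/9)(1/9)(1/9)(1/9)(1/9) = 0.00013548.
The prior-weighted likelihoods are 1/5 · 0.069366 = 0.013873, 1/5 · 0.081322 = 0.016264, 1/5 · 0.021677 = 0.0043354, 1/5 · 0.0018967 = 0.00037935, 1/5 · 0.00013548 = 2.7096e-05; with total 0.03488.
So P(r = 7 | data) = (0.00037935) / (0.03488) = 0.010876.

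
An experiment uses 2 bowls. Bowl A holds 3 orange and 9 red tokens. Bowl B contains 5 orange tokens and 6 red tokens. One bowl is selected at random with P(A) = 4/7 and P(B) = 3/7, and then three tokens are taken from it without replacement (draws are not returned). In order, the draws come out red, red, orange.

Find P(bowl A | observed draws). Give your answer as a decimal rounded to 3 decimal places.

Under each hypothesis, the probability of the observed sequence is: P(data | bowl A) = (9/12)(8/11)(3/10) = 9/55; P(data | bowl B) = (6/11)(5/10)(5/9) = 5/33.
Weighting by the prior gives 4/7 · 9/55 = 36/385, 3/7 · 5/33 = 5/77; these sum to 61/385.
Therefore the posterior P(bowl A | data) = (36/385) / (61/385) = 36/61.

0.590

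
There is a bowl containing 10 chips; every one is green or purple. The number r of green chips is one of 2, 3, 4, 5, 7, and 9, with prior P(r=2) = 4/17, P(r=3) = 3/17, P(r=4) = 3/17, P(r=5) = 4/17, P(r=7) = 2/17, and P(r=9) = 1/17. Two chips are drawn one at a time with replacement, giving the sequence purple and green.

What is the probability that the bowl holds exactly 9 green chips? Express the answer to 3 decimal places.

0.026

The likelihood of the observed sequence under each hypothesis: P(data | r = 2) = (8/10)(2/10) = 0.16; P(data | r = 3) = (7/10)(3/10) = 0.21; P(data | r = 4) = (6/10)(4/10) = 0.24; P(data | r = 5) = (5/10)(5/10) = 0.25; P(data | r = 7) = (3/10)(7/10) = 0.21; P(data | r = 9) = (1/10)(9/10) = 0.09.
Multiplying each by its prior: 4/17 · 0.16 = 0.037647, 3/17 · 0.21 = 0.037059, 3/17 · 0.24 = 0.042353, 4/17 · 0.25 = 0.058824, 2/17 · 0.21 = 0.024706, 1/17 · 0.09 = 0.0052941; summing to 0.20588.
So P(r = 9 | data) = (0.0052941) / (0.20588) = 0.025714.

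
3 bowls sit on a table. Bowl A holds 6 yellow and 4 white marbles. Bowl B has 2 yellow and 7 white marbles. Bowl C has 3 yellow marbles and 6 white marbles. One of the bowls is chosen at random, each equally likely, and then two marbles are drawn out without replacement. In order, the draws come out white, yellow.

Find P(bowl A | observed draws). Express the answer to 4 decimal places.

0.3750

For each hypothesis, P(data | H) works out to: P(data | bowl A) = (4/10)(6/9) = 4/15; P(data | bowl B) = (7/9)(2/8) = 7/36; P(data | bowl C) = (6/9)(3/8) = 1/4.
Weighting by the prior gives 1/3 · 4/15 = 4/45, 1/3 · 7/36 = 7/108, 1/3 · 1/4 = 1/12; summing to 32/135.
Therefore the posterior P(bowl A | data) = (4/45) / (32/135) = 3/8.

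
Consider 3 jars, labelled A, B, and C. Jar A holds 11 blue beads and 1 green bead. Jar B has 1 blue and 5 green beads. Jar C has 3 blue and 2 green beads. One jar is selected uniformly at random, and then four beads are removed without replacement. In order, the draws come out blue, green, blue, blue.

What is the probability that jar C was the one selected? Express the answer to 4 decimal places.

0.5455

For each hypothesis, P(data | H) works out to: P(data | jar A) = (11/12)(1/11)(10/10)(9/9) = 1/12; P(data | jar B) = (1/6)(5/5)(0/4) = 0; P(data | jar C) = (3/5)(2/4)(2/3)(1/2) = 1/10.
The prior-weighted likelihoods are 1/3 · 1/12 = 1/36, 1/3 · 0 = 0, 1/3 · 1/10 = 1/30; summing to 11/180.
Hence P(jar C | data) = (1/30) / (11/180) = 6/11.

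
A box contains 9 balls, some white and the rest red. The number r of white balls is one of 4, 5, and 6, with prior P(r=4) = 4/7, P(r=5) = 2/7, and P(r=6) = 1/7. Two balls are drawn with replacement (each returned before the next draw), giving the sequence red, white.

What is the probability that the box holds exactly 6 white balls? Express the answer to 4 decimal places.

0.1304

Compute the likelihood of the observed sequence for each case: P(data | r = 4) = (5/9)(4/9) = 20/81; P(data | r = 5) = (4/9)(5/9) = 20/81; P(data | r = 6) = (3/9)(6/9) = 2/9.
Weighting by the prior gives 4/7 · 20/81 = 80/567, 2/7 · 20/81 = 40/567, 1/7 · 2/9 = 2/63; these sum to 46/189.
By Bayes' rule, P(r = 6 | data) = (2/63) / (46/189) = 3/23.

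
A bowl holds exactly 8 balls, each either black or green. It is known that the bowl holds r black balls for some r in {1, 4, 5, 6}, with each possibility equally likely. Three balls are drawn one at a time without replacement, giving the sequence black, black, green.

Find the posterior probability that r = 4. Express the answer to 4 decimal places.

0.2857

Under each hypothesis, the probability of the observed sequence is: P(data | r = 1) = (1/8)(0/7) = 0; P(data | r = 4) = (4/8)(3/7)(4/6) = 1/7; P(data | r = 5) = (5/8)(4/7)(3/6) = 5/28; P(data | r = 6) = (6/8)(5/7)(2/6) = 5/28.
The prior-weighted likelihoods are 1/4 · 0 = 0, 1/4 · 1/7 = 1/28, 1/4 · 5/28 = 5/112, 1/4 · 5/28 = 5/112; these sum to 1/8.
Therefore the posterior P(r = 4 | data) = (1/28) / (1/8) = 2/7.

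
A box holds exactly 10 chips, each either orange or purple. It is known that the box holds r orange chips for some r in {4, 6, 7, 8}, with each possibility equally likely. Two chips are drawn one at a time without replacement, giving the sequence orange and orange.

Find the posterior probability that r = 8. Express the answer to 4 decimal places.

Compute the likelihood of the observed sequence for each case: P(data | r = 4) = (4/10)(3/9) = 2/15; P(data | r = 6) = (6/10)(5/9) = 1/3; P(data | r = 7) = (7/10)(6/9) = 7/15; P(data | r = 8) = (8/10)(7/9) = 28/45.
Multiplying each by its prior: 1/4 · 2/15 = 1/30, 1/4 · 1/3 = 1/12, 1/4 · 7/15 = 7/60, 1/4 · 28/45 = 7/45; with total 7/18.
Hence P(r = 8 | data) = (7/45) / (7/18) = 2/5.

0.4000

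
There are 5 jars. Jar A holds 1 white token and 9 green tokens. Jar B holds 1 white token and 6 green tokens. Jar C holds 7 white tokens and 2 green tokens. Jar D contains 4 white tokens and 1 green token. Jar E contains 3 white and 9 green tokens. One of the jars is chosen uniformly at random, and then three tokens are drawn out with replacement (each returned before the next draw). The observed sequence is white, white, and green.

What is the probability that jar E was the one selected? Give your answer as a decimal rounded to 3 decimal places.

0.140

Under each hypothesis, the probability of the observed sequence is: P(data | jar A) = (1/10)(1/10)(9/10) = 0.009; P(data | jar B) = (1/7)(1/7)(6/7) = 0.017493; P(data | jar C) = (7/9)(7/9)(2/9) = 0.13443; P(data | jar D) = (4/5)(4/5)(1/5) = 0.128; P(data | jar E) = (3/12)(3/12)(9/12) = 0.046875.
Weighting by the prior gives 1/5 · 0.009 = 0.0018, 1/5 · 0.017493 = 0.0034985, 1/5 · 0.13443 = 0.026886, 1/5 · 0.128 = 0.0256, 1/5 · 0.046875 = 0.009375; with total 0.06716.
Hence P(jar E | data) = (0.009375) / (0.06716) = 0.13959.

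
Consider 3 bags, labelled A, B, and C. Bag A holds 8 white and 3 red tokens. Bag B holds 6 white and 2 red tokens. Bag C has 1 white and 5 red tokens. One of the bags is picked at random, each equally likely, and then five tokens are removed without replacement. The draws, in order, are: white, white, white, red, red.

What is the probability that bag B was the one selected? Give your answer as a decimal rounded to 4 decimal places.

Compute the likelihood of the observed sequence for each case: P(data | bag A) = (8/11)(7/10)(6/9)(3/8)(2/7) = 0.036364; P(data | bag B) = (6/8)(5/7)(4/6)(2/5)(1/4) = 0.035714; P(data | bag C) = (1/6)(0/5) = 0.
Multiplying each by its prior: 1/3 · 0.036364 = 0.012121, 1/3 · 0.035714 = 0.011905, 1/3 · 0 = 0; with total 0.024026.
Therefore the posterior P(bag B | data) = (0.011905) / (0.024026) = 0.4955.

0.4955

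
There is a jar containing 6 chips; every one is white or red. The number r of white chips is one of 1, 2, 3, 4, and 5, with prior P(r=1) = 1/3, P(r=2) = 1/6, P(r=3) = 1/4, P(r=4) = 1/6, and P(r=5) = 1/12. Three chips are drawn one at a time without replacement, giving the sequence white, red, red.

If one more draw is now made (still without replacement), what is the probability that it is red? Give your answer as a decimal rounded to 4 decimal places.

Under each hypothesis, the probability of the observed sequence is: P(data | r = 1) = (1/6)(5/5)(4/4) = 1/6; P(data | r = 2) = (2/6)(4/5)(3/4) = 1/5; P(data | r = 3) = (3/6)(3/5)(2/4) = 3/20; P(data | r = 4) = (4/6)(2/5)(1/4) = 1/15; P(data | r = 5) = (5/6)(1/5)(0/4) = 0.
The prior-weighted likelihoods are 1/3 · 1/6 = 1/18, 1/6 · 1/5 = 1/30, 1/4 · 3/20 = 3/80, 1/6 · 1/15 = 1/90, 1/12 · 0 = 0; these sum to 11/80.
The posterior is then P(r = 1 | data) = 40/99, P(r = 2 | data) = 8/33, P(r = 3 | data) = 3/11, P(r = 4 | data) = 8/99, P(r = 5 | data) = 0.
Averaging over the posterior, P(red next | data) = (1)(40/99) + (2/3)(8/33) + (1/3)(3/11) + (0)(8/99) = 65/99.

0.6566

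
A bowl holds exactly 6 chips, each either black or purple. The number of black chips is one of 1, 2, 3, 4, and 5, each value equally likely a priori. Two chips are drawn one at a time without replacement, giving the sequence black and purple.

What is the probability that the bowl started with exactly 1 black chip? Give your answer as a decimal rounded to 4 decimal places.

0.1429

The likelihood of the observed sequence under each hypothesis: P(data | r = 1) = (1/6)(5/5) = 1/6; P(data | r = 2) = (2/6)(4/5) = 4/15; P(data | r = 3) = (3/6)(3/5) = 3/10; P(data | r = 4) = (4/6)(2/5) = 4/15; P(data | r = 5) = (5/6)(1/5) = 1/6.
Multiplying each by its prior: 1/5 · 1/6 = 1/30, 1/5 · 4/15 = 4/75, 1/5 · 3/10 = 3/50, 1/5 · 4/15 = 4/75, 1/5 · 1/6 = 1/30; summing to 7/30.
By Bayes' rule, P(r = 1 | data) = (1/30) / (7/30) = 1/7.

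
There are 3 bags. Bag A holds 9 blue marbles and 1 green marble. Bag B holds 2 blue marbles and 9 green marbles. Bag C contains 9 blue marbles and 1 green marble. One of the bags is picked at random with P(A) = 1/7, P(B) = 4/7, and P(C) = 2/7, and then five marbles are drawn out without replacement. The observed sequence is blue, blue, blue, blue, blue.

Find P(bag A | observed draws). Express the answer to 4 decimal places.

0.3333

For each hypothesis, P(data | H) works out to: P(data | bag A) = (9/10)(8/9)(7/8)(6/7)(5/6) = 1/2; P(data | bag B) = (2/11)(1/10)(0/9) = 0; P(data | bag C) = (9/10)(8/9)(7/8)(6/7)(5/6) = 1/2.
Multiplying each by its prior: 1/7 · 1/2 = 1/14, 4/7 · 0 = 0, 2/7 · 1/2 = 1/7; with total 3/14.
So P(bag A | data) = (1/14) / (3/14) = 1/3.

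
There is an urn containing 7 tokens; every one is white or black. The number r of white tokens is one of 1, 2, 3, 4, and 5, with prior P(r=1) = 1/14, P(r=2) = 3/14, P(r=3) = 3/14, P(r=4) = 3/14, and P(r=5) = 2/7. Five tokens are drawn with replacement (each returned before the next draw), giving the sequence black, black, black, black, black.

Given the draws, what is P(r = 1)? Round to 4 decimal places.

0.3689

For each hypothesis, P(data | H) works out to: P(data | r = 1) = (6/7)(6/7)(6/7)(6/7)(6/7) = 0.46266; P(data | r = 2) = (5/7)(5/7)(5/7)(5/7)(5/7) = 0.18593; P(data | r = 3) = (4/7)(4/7)(4/7)(4/7)(4/7) = 0.060927; P(data | r = 4) = (3/7)(3/7)(3/7)(3/7)(3/7) = 0.014458; P(data | r = 5) = (2/7)(2/7)(2/7)(2/7)(2/7) = 0.001904.
Multiplying each by its prior: 1/14 · 0.46266 = 0.033047, 3/14 · 0.18593 = 0.039843, 3/14 · 0.060927 = 0.013056, 3/14 · 0.014458 = 0.0030982, 2/7 · 0.001904 = 0.00054399; with total 0.089589.
Therefore the posterior P(r = 1 | data) = (0.033047) / (0.089589) = 0.36888.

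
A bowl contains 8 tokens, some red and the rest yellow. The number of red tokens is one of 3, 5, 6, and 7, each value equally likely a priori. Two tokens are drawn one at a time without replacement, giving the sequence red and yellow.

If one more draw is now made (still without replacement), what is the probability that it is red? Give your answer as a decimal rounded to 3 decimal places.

0.653

Under each hypothesis, the probability of the observed sequence is: P(data | r = 3) = (3/8)(5/7) = 15/56; P(data | r = 5) = (5/8)(3/7) = 15/56; P(data | r = 6) = (6/8)(2/7) = 3/14; P(data | r = 7) = (7/8)(1/7) = 1/8.
The prior-weighted likelihoods are 1/4 · 15/56 = 15/224, 1/4 · 15/56 = 15/224, 1/4 · 3/14 = 3/56, 1/4 · 1/8 = 1/32; summing to 7/32.
The posterior is then P(r = 3 | data) = 15/49, P(r = 5 | data) = 15/49, P(r = 6 | data) = 12/49, P(r = 7 | data) = 1/7.
The predictive probability is P(red next | data) = (1/3)(15/49) + (2/3)(15/49) + (5/6)(12/49) + (1)(1/7) = 32/49.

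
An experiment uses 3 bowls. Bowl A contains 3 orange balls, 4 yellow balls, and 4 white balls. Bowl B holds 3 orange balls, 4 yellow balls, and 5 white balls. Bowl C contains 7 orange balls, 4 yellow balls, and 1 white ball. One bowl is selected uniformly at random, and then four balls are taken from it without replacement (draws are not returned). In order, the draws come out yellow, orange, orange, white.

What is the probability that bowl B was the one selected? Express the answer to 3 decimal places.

For each hypothesis, P(data | H) works out to: P(data | bowl A) = (4/11)(3/10)(2/9)(4/8) = 0.012121; P(data | bowl B) = (4/12)(3/11)(2/10)(5/9) = 0.010101; P(data | bowl C) = (4/12)(7/11)(6/10)(1/9) = 0.014141.
The prior-weighted likelihoods are 1/3 · 0.012121 = 0.0040404, 1/3 · 0.010101 = 0.003367, 1/3 · 0.014141 = 0.0047138; these sum to 0.012121.
By Bayes' rule, P(bowl B | data) = (0.003367) / (0.012121) = 0.27778.

0.278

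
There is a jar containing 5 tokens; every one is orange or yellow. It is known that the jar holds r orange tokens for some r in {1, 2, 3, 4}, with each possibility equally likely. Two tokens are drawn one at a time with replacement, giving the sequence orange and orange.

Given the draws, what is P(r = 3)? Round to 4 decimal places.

Under each hypothesis, the probability of the observed sequence is: P(data | r = 1) = (1/5)(1/5) = 1/25; P(data | r = 2) = (2/5)(2/5) = 4/25; P(data | r = 3) = (3/5)(3/5) = 9/25; P(data | r = 4) = (4/5)(4/5) = 16/25.
Weighting by the prior gives 1/4 · 1/25 = 1/100, 1/4 · 4/25 = 1/25, 1/4 · 9/25 = 9/100, 1/4 · 16/25 = 4/25; with total 3/10.
Hence P(r = 3 | data) = (9/100) / (3/10) = 3/10.

0.3000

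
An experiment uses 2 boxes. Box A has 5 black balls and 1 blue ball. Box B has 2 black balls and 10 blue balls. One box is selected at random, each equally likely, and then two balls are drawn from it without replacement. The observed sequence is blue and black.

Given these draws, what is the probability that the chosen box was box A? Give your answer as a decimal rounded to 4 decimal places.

0.5238

The likelihood of the observed sequence under each hypothesis: P(data | box A) = (1/6)(5/5) = 1/6; P(data | box B) = (10/12)(2/11) = 5/33.
Multiplying each by its prior: 1/2 · 1/6 = 1/12, 1/2 · 5/33 = 5/66; with total 7/44.
Therefore the posterior P(box A | data) = (1/12) / (7/44) = 11/21.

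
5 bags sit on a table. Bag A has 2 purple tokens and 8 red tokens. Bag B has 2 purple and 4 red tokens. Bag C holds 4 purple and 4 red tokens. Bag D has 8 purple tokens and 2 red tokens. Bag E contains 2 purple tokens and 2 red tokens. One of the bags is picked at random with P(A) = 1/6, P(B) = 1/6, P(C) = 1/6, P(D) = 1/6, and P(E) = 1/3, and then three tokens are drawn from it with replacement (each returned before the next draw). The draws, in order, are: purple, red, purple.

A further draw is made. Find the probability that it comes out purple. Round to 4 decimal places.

0.5270

Under each hypothesis, the probability of the observed sequence is: P(data | bag A) = (2/10)(8/10)(2/10) = 0.032; P(data | bag B) = (2/6)(4/6)(2/6) = 0.074074; P(data | bag C) = (4/8)(4/8)(4/8) = 0.125; P(data | bag D) = (8/10)(2/10)(8/10) = 0.128; P(data | bag E) = (2/4)(2/4)(2/4) = 0.125.
Multiplying each by its prior: 1/6 · 0.032 = 0.0053333, 1/6 · 0.074074 = 0.012346, 1/6 · 0.125 = 0.020833, 1/6 · 0.128 = 0.021333, 1/3 · 0.125 = 0.041667; these sum to 0.10151.
Dividing through by the total gives posterior P(bag A | data) = 0.052539, P(bag B | data) = 0.12162, P(bag C | data) = 0.20523, P(bag D | data) = 0.21016, P(bag E | data) = 0.41046.
Averaging over the posterior, P(purple next | data) = (1/5)(0.052539) + (1/3)(0.12162) + (1/2)(0.20523) + (4/5)(0.21016) + (1/2)(0.41046) = 0.52702.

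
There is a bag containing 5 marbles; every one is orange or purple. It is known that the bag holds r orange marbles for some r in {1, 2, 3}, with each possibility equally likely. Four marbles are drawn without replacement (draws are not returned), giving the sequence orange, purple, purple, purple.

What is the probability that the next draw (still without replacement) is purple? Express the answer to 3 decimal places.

0.667

Under each hypothesis, the probability of the observed sequence is: P(data | r = 1) = (1/5)(4/4)(3/3)(2/2) = 1/5; P(data | r = 2) = (2/5)(3/4)(2/3)(1/2) = 1/10; P(data | r = 3) = (3/5)(2/4)(1/3)(0/2) = 0.
The prior-weighted likelihoods are 1/3 · 1/5 = 1/15, 1/3 · 1/10 = 1/30, 1/3 · 0 = 0; with total 1/10.
Normalising, the posterior is P(r = 1 | data) = 2/3, P(r = 2 | data) = 1/3, P(r = 3 | data) = 0.
The predictive probability is P(purple next | data) = (1)(2/3) + (0)(1/3) = 2/3.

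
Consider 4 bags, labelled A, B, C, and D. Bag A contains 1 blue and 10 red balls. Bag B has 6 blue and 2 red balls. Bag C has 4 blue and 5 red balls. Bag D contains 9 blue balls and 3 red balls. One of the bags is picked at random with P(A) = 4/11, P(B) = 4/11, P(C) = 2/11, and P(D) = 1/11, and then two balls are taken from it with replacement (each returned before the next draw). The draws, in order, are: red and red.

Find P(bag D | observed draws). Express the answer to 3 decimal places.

0.015

For each hypothesis, P(data | H) works out to: P(data | bag A) = (10/11)(10/11) = 0.82645; P(data | bag B) = (2/8)(2/8) = 0.0625; P(data | bag C) = (5/9)(5/9) = 0.30864; P(data | bag D) = (3/12)(3/12) = 0.0625.
The prior-weighted likelihoods are 4/11 · 0.82645 = 0.30053, 4/11 · 0.0625 = 0.022727, 2/11 · 0.30864 = 0.056117, 1/11 · 0.0625 = 0.0056818; with total 0.38505.
Hence P(bag D | data) = (0.0056818) / (0.38505) = 0.014756.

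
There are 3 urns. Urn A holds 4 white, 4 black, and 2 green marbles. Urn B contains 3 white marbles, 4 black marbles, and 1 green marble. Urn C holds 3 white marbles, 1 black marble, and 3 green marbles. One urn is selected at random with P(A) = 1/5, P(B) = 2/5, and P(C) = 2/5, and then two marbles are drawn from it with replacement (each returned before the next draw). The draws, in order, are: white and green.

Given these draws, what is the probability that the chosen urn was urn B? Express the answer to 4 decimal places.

Compute the likelihood of the observed sequence for each case: P(data | urn A) = (4/10)(2/10) = 0.08; P(data | urn B) = (3/8)(1/8) = 0.046875; P(data | urn C) = (3/7)(3/7) = 0.18367.
The prior-weighted likelihoods are 1/5 · 0.08 = 0.016, 2/5 · 0.046875 = 0.01875, 2/5 · 0.18367 = 0.073469; with total 0.10822.
Therefore the posterior P(urn B | data) = (0.01875) / (0.10822) = 0.17326.

0.1733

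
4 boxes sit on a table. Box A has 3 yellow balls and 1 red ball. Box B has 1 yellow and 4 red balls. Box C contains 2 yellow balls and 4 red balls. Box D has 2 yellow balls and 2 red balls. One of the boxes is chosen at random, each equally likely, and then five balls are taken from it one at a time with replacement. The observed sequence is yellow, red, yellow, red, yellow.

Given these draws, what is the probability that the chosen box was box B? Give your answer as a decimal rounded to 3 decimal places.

For each hypothesis, P(data | H) works out to: P(data | box A) = (3/4)(1/4)(3/4)(1/4)(3/4) = 0.026367; P(data | box B) = (1/5)(4/5)(1/5)(4/5)(1/5) = 0.00512; P(data | box C) = (2/6)(4/6)(2/6)(4/6)(2/6) = 0.016461; P(data | box D) = (2/4)(2/4)(2/4)(2/4)(2/4) = 0.03125.
The prior-weighted likelihoods are 1/4 · 0.026367 = 0.0065918, 1/4 · 0.00512 = 0.00128, 1/4 · 0.016461 = 0.0041152, 1/4 · 0.03125 = 0.0078125; summing to 0.0198.
Hence P(box B | data) = (0.00128) / (0.0198) = 0.064648.

0.065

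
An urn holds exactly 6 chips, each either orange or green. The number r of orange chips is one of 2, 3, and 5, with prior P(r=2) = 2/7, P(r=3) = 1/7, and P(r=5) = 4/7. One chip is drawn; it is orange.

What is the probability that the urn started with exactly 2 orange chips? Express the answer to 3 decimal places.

Compute the likelihood of this draw for each case: P(data | r = 2) = (2/6) = 1/3; P(data | r = 3) = (3/6) = 1/2; P(data | r = 5) = (5/6) = 5/6.
The prior-weighted likelihoods are 2/7 · 1/3 = 2/21, 1/7 · 1/2 = 1/14, 4/7 · 5/6 = 10/21; summing to 9/14.
By Bayes' rule, P(r = 2 | data) = (2/21) / (9/14) = 4/27.

0.148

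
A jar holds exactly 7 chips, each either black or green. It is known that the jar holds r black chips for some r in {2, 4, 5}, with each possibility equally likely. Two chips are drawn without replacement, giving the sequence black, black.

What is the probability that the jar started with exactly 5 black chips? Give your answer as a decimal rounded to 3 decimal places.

Under each hypothesis, the probability of the observed sequence is: P(data | r = 2) = (2/7)(1/6) = 1/21; P(data | r = 4) = (4/7)(3/6) = 2/7; P(data | r = 5) = (5/7)(4/6) = 10/21.
Weighting by the prior gives 1/3 · 1/21 = 1/63, 1/3 · 2/7 = 2/21, 1/3 · 10/21 = 10/63; summing to 17/63.
Hence P(r = 5 | data) = (10/63) / (17/63) = 10/17.

0.588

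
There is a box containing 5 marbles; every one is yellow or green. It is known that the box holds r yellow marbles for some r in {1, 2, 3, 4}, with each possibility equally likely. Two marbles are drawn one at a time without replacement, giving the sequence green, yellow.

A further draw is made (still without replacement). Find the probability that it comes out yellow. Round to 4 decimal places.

0.5000

Under each hypothesis, the probability of the observed sequence is: P(data | r = 1) = (4/5)(1/4) = 1/5; P(data | r = 2) = (3/5)(2/4) = 3/10; P(data | r = 3) = (2/5)(3/4) = 3/10; P(data | r = 4) = (1/5)(4/4) = 1/5.
Multiplying each by its prior: 1/4 · 1/5 = 1/20, 1/4 · 3/10 = 3/40, 1/4 · 3/10 = 3/40, 1/4 · 1/5 = 1/20; these sum to 1/4.
Normalising, the posterior is P(r = 1 | data) = 1/5, P(r = 2 | data) = 3/10, P(r = 3 | data) = 3/10, P(r = 4 | data) = 1/5.
The predictive probability is P(yellow next | data) = (0)(1/5) + (1/3)(3/10) + (2/3)(3/10) + (1)(1/5) = 1/2.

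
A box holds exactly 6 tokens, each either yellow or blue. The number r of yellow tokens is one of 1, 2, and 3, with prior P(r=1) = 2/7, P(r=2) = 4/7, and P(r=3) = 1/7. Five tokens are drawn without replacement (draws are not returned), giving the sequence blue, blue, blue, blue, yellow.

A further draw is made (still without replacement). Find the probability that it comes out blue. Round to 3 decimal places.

Under each hypothesis, the probability of the observed sequence is: P(data | r = 1) = (5/6)(4/5)(3/4)(2/3)(1/2) = 1/6; P(data | r = 2) = (4/6)(3/5)(2/4)(1/3)(2/2) = 1/15; P(data | r = 3) = (3/6)(2/5)(1/4)(0/3) = 0.
Multiplying each by its prior: 2/7 · 1/6 = 1/21, 4/7 · 1/15 = 4/105, 1/7 · 0 = 0; summing to 3/35.
The posterior is then P(r = 1 | data) = 5/9, P(r = 2 | data) = 4/9, P(r = 3 | data) = 0.
So P(blue next | data) = Σ P(blue next | H) P(H | data) = (1)(5/9) + (0)(4/9) = 5/9.

0.556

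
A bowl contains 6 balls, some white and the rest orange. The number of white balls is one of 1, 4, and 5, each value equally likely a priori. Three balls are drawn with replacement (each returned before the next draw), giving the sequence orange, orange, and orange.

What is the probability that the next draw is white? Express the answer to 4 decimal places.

0.2015

Under each hypothesis, the probability of the observed sequence is: P(data | r = 1) = (5/6)(5/6)(5/6) = 125/216; P(data | r = 4) = (2/6)(2/6)(2/6) = 1/27; P(data | r = 5) = (1/6)(1/6)(1/6) = 1/216.
Multiplying each by its prior: 1/3 · 125/216 = 125/648, 1/3 · 1/27 = 1/81, 1/3 · 1/216 = 1/648; summing to 67/324.
The posterior is then P(r = 1 | data) = 125/134, P(r = 4 | data) = 4/67, P(r = 5 | data) = 1/134.
So P(white next | data) = Σ P(white next | H) P(H | data) = (1/6)(125/134) + (2/3)(4/67) + (5/6)(1/134) = 27/134.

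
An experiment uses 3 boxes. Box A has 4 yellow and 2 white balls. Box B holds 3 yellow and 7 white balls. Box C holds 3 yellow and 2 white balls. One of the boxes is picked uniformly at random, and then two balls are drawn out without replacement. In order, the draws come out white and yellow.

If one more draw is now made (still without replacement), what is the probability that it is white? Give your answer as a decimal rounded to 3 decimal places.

Under each hypothesis, the probability of the observed sequence is: P(data | box A) = (2/6)(4/5) = 4/15; P(data | box B) = (7/10)(3/9) = 7/30; P(data | box C) = (2/5)(3/4) = 3/10.
Multiplying each by its prior: 1/3 · 4/15 = 4/45, 1/3 · 7/30 = 7/90, 1/3 · 3/10 = 1/10; these sum to 4/15.
The posterior is then P(box A | data) = 1/3, P(box B | data) = 7/24, P(box C | data) = 3/8.
Averaging over the posterior, P(white next | data) = (1/4)(1/3) + (3/4)(7/24) + (1/3)(3/8) = 41/96.

0.427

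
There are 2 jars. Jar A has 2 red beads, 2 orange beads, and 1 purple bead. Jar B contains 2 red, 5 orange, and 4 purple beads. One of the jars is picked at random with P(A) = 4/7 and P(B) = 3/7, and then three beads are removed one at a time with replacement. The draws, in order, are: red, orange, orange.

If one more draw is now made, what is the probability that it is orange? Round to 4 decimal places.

0.4167

For each hypothesis, P(data | H) works out to: P(data | jar A) = (2/5)(2/5)(2/5) = 0.064; P(data | jar B) = (2/11)(5/11)(5/11) = 0.037566.
Multiplying each by its prior: 4/7 · 0.064 = 0.036571, 3/7 · 0.037566 = 0.0161; these sum to 0.052671.
Dividing through by the total gives posterior P(jar A | data) = 0.69434, P(jar B | data) = 0.30566.
So P(orange next | data) = Σ P(orange next | H) P(H | data) = (2/5)(0.69434) + (5/11)(0.30566) = 0.41667.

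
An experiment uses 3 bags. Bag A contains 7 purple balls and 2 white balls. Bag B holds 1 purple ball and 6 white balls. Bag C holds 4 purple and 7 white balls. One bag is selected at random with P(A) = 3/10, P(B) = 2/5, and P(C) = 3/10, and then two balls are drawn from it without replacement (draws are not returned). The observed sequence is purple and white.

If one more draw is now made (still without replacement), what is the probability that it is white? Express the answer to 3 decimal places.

The likelihood of the observed sequence under each hypothesis: P(data | bag A) = (7/9)(2/8) = 0.19444; P(data | bag B) = (1/7)(6/6) = 0.14286; P(data | bag C) = (4/11)(7/10) = 0.25455.
The prior-weighted likelihoods are 3/10 · 0.19444 = 0.058333, 2/5 · 0.14286 = 0.057143, 3/10 · 0.25455 = 0.076364; summing to 0.19184.
Dividing through by the total gives posterior P(bag A | data) = 0.30407, P(bag B | data) = 0.29787, P(bag C | data) = 0.39806.
The predictive probability is P(white next | data) = (1/7)(0.30407) + (1)(0.29787) + (2/3)(0.39806) = 0.60668.

0.607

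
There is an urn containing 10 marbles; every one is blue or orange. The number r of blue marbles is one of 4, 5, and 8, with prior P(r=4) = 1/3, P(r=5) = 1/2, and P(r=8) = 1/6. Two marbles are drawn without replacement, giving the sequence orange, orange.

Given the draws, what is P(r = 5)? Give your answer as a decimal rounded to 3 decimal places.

0.492

Under each hypothesis, the probability of the observed sequence is: P(data | r = 4) = (6/10)(5/9) = 1/3; P(data | r = 5) = (5/10)(4/9) = 2/9; P(data | r = 8) = (2/10)(1/9) = 1/45.
The prior-weighted likelihoods are 1/3 · 1/3 = 1/9, 1/2 · 2/9 = 1/9, 1/6 · 1/45 = 1/270; with total 61/270.
By Bayes' rule, P(r = 5 | data) = (1/9) / (61/270) = 30/61.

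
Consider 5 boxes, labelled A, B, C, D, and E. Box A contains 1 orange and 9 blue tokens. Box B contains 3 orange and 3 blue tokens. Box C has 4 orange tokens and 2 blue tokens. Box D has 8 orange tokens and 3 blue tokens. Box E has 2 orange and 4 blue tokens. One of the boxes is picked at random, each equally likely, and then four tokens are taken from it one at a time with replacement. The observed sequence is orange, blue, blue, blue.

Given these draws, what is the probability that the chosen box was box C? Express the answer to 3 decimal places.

0.090

Under each hypothesis, the probability of the observed sequence is: P(data | box A) = (1/10)(9/10)(9/10)(9/10) = 0.0729; P(data | box B) = (3/6)(3/6)(3/6)(3/6) = 0.0625; P(data | box C) = (4/6)(2/6)(2/6)(2/6) = 0.024691; P(data | box D) = (8/11)(3/11)(3/11)(3/11) = 0.014753; P(data | box E) = (2/6)(4/6)(4/6)(4/6) = 0.098765.
Multiplying each by its prior: 1/5 · 0.0729 = 0.01458, 1/5 · 0.0625 = 0.0125, 1/5 · 0.024691 = 0.0049383, 1/5 · 0.014753 = 0.0029506, 1/5 · 0.098765 = 0.019753; with total 0.054722.
So P(box C | data) = (0.0049383) / (0.054722) = 0.090243.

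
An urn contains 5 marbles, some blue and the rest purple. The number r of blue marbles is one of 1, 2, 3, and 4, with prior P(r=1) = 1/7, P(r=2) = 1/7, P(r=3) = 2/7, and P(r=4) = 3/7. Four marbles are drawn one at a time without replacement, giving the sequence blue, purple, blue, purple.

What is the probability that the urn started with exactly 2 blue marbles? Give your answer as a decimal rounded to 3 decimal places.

The likelihood of the observed sequence under each hypothesis: P(data | r = 1) = (1/5)(4/4)(0/3) = 0; P(data | r = 2) = (2/5)(3/4)(1/3)(2/2) = 1/10; P(data | r = 3) = (3/5)(2/4)(2/3)(1/2) = 1/10; P(data | r = 4) = (4/5)(1/4)(3/3)(0/2) = 0.
The prior-weighted likelihoods are 1/7 · 0 = 0, 1/7 · 1/10 = 1/70, 2/7 · 1/10 = 1/35, 3/7 · 0 = 0; summing to 3/70.
So P(r = 2 | data) = (1/70) / (3/70) = 1/3.

0.333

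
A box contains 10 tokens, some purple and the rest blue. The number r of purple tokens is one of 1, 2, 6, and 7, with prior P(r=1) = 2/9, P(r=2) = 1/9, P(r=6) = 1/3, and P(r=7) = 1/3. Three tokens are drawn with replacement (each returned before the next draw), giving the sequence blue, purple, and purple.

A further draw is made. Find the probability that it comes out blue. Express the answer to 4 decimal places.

For each hypothesis, P(data | H) works out to: P(data | r = 1) = (9/10)(1/10)(1/10) = 0.009; P(data | r = 2) = (8/10)(2/10)(2/10) = 0.032; P(data | r = 6) = (4/10)(6/10)(6/10) = 0.144; P(data | r = 7) = (3/10)(7/10)(7/10) = 0.147.
Multiplying each by its prior: 2/9 · 0.009 = 0.002, 1/9 · 0.032 = 0.0035556, 1/3 · 0.144 = 0.048, 1/3 · 0.147 = 0.049; these sum to 0.10256.
Normalising, the posterior is P(r = 1 | data) = 0.019502, P(r = 2 | data) = 0.03467, P(r = 6 | data) = 0.46804, P(r = 7 | data) = 0.47779.
The predictive probability is P(blue next | data) = (9/10)(0.019502) + (4/5)(0.03467) + (2/5)(0.46804) + (3/10)(0.47779) = 0.37584.

0.3758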